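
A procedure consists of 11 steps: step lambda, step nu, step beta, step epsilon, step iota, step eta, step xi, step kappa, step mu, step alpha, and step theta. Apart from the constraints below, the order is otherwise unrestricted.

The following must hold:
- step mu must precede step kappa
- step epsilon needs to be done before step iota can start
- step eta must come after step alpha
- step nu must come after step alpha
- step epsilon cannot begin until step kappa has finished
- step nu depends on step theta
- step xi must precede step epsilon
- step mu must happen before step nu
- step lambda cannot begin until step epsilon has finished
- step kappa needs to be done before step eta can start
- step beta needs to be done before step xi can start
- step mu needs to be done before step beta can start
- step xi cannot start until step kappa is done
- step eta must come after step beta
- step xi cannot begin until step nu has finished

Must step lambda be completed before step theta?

No

There is a chain step theta → step nu → step xi → step epsilon → step lambda, which puts step theta before step lambda.
So step lambda never precedes step theta.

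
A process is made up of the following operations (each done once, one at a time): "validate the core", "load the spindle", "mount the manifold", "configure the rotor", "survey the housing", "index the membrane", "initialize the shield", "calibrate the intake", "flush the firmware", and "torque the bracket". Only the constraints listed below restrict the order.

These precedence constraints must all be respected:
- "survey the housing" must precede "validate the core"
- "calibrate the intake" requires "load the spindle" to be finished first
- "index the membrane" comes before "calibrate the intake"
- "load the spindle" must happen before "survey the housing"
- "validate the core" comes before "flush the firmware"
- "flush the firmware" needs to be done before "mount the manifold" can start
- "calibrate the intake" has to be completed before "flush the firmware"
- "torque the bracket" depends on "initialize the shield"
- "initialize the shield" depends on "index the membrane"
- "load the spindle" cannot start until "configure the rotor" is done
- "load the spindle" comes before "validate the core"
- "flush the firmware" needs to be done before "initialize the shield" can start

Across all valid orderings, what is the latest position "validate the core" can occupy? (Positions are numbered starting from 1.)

The operations that are forced after "validate the core", directly or by a chain of constraints, are "mount the manifold", "initialize the shield", "flush the firmware", "torque the bracket". That's 4 operations.
So at least 4 operations follow "validate the core", putting "validate the core" no later than position 6. That position is achievable by scheduling everything else first.

6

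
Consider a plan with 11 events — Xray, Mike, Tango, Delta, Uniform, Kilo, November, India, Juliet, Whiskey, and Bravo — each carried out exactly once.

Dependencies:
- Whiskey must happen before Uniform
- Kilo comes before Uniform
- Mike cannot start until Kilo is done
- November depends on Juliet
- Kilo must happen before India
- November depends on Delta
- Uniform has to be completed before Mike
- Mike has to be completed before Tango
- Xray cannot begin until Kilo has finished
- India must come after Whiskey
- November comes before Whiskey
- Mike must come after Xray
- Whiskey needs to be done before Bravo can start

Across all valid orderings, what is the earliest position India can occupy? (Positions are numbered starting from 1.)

6

The events that are forced before India, directly or transitively, are Delta, Kilo, November, Juliet, Whiskey. That's 5 events.
With 5 mandatory predecessors, the earliest India can sit is position 5+1 = 6, and placing just those 5 first achieves it.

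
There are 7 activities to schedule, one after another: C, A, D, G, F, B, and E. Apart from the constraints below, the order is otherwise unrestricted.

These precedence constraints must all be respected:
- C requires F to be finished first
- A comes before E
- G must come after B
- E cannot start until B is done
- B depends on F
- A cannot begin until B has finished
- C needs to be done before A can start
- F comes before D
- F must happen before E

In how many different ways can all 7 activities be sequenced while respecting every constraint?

42

Only F has no prerequisites, so it must go first.
Systematically extending each partial ordering one activity at a time and counting, there are 42 complete orderings.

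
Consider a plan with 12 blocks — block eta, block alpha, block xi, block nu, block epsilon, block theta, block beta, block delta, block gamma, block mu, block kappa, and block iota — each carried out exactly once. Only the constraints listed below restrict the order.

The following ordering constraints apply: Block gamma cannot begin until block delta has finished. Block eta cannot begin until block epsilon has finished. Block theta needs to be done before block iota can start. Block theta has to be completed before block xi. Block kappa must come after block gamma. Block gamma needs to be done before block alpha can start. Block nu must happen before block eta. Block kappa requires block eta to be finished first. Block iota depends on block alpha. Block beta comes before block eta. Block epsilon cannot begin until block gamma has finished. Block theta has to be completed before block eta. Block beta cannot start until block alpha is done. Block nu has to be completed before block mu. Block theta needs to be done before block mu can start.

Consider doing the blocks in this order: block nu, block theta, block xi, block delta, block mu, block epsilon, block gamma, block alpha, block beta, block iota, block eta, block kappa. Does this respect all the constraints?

In the proposed order, block epsilon appears before block gamma.
That contradicts the constraint that block gamma must precede block epsilon.

No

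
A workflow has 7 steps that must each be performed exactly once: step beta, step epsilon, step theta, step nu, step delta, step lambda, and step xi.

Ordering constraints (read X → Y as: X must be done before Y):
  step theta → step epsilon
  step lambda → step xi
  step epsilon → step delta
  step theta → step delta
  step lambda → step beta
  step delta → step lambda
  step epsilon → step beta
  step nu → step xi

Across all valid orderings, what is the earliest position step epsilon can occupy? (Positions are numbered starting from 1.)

2

The only step forced before step epsilon (directly or transitively) is step theta.
With 1 mandatory predecessor, the earliest step epsilon can sit is position 1+1 = 2, and placing just that one first achieves it.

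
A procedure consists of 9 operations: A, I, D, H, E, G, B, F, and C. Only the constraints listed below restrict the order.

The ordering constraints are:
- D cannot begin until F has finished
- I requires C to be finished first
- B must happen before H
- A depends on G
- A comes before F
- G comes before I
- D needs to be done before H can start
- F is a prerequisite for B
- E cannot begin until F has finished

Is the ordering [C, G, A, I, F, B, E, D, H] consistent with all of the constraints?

Checking each listed constraint against this order: for instance, B is in position 6 and H in position 9, so that constraint holds — and the remaining constraints check out the same way.

Yes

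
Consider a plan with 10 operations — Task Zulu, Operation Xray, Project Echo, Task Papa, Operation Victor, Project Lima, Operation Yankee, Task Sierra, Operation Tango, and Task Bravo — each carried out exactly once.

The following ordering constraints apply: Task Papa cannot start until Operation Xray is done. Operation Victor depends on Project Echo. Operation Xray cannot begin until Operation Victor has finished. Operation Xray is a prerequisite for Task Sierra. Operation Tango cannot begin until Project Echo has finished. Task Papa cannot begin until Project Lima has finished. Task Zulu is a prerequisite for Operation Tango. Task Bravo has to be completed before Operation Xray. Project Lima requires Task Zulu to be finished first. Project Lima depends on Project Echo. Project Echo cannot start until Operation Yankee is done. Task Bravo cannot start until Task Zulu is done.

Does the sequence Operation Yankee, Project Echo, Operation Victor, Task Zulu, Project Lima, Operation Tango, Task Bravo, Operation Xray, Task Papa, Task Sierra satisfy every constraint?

Yes

Going through the constraints one by one, each required predecessor appears earlier in the sequence than its dependent — e.g. Operation Victor (position 3) is before Operation Xray (position 8), as required.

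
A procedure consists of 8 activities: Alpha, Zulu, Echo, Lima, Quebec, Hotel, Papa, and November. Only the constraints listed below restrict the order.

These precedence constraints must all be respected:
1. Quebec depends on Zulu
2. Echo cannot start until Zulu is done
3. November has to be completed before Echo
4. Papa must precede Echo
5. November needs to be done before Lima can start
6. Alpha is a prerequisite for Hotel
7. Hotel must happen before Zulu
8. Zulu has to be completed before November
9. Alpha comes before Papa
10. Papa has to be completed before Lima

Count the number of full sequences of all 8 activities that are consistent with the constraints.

36

Only Alpha has no prerequisites, so it must go first.
Systematically extending each partial ordering one activity at a time and counting, there are 36 complete orderings.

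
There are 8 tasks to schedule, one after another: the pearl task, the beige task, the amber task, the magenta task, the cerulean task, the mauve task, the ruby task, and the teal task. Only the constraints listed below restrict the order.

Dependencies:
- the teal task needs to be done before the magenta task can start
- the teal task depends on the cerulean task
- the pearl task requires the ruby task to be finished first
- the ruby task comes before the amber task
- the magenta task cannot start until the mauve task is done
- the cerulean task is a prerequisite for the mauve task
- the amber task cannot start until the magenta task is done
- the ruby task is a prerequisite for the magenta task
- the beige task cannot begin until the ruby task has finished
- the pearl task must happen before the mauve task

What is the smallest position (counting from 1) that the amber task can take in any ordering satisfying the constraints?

7

Every task that must precede the amber task has to come before it. Tracing all chains that end at the amber task, those tasks are: the pearl task, the magenta task, the cerulean task, the mauve task, the ruby task, the teal task — 6 in total.
So at minimum 6 tasks come before the amber task, putting the amber task no earlier than position 7. That position is achievable by scheduling exactly those predecessors first.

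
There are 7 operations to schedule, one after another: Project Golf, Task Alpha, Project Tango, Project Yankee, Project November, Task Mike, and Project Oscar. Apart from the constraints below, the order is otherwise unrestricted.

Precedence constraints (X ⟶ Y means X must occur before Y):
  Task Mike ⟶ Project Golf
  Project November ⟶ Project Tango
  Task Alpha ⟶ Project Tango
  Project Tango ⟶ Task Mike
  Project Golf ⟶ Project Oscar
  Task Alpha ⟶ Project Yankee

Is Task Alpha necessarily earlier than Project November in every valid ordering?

Task Alpha and Project November are not related by any chain of constraints.
There exist valid orderings with Project November before Task Alpha, so Task Alpha is not required to come first.

No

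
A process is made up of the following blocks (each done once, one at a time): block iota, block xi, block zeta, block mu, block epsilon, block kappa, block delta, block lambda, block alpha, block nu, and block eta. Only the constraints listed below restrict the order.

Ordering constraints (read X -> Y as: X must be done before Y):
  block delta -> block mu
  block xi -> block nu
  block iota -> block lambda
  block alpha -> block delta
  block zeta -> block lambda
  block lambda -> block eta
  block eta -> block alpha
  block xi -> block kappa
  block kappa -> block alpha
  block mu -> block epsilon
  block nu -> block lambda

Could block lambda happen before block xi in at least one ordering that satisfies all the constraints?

Following block xi → block nu → block lambda, block xi must precede block lambda in every valid ordering.
Hence block lambda can never be scheduled before block xi.

No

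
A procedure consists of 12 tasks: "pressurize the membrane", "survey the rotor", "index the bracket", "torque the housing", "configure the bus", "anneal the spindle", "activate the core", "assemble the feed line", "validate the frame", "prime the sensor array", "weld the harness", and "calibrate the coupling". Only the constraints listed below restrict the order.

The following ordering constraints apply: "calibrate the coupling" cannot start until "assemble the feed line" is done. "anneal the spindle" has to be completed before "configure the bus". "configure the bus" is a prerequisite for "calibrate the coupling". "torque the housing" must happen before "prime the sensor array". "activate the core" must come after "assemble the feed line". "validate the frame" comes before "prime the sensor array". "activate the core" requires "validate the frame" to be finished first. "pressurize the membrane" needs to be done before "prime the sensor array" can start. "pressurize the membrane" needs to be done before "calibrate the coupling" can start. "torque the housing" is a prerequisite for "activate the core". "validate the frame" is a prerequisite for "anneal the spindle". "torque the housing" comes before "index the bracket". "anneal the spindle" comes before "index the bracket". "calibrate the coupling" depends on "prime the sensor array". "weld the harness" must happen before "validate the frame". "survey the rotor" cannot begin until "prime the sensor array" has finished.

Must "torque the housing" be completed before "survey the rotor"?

Tracing the constraints gives a chain: "torque the housing" → "prime the sensor array" → "survey the rotor".
Hence "torque the housing" necessarily comes before "survey the rotor".

Yes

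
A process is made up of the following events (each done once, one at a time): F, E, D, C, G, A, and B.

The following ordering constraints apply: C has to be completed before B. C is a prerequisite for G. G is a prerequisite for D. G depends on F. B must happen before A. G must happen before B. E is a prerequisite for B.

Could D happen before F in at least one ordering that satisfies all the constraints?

Following F → G → D, F must precede D in every valid ordering.
Hence D can never be scheduled before F.

No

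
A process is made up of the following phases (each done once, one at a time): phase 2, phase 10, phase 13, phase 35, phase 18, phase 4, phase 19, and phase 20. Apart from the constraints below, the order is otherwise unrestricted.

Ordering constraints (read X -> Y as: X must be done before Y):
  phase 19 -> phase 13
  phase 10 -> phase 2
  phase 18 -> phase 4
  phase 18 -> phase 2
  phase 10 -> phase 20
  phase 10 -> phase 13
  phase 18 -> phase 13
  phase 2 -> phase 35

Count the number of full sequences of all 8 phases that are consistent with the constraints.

732

3 phases have no prerequisites (phase 10, phase 18, phase 19), so any of them could come first.
Counting all ways to extend the partial order to a total order gives 732.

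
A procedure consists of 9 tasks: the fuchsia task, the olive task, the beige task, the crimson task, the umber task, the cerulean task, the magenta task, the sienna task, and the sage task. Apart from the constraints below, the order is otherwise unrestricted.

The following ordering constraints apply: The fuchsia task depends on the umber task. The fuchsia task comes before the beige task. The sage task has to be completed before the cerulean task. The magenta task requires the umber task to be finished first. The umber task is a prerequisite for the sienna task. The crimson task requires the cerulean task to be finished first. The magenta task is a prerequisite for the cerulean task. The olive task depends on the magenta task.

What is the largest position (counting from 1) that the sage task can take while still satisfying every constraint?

7

Following every chain forward from the sage task, the tasks that must come later are the crimson task, the cerulean task — 2 of them.
With 2 mandatory successors out of 9 tasks total, the latest slot for the sage task is 9−2 = 7, and it's reachable by doing all non-successors before the sage task.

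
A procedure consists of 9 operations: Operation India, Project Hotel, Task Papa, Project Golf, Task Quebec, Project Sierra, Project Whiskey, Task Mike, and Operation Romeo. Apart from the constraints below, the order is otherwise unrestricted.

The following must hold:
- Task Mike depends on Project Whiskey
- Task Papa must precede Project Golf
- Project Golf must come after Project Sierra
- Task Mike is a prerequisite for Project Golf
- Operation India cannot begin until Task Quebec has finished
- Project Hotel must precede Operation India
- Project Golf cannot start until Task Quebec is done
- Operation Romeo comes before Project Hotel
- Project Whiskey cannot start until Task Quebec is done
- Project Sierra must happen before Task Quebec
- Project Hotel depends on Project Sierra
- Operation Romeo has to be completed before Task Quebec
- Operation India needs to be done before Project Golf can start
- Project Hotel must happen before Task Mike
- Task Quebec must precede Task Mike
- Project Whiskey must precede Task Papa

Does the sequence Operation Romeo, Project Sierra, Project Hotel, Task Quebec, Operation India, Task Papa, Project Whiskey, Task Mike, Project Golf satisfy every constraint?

In the proposed order, Task Papa appears before Project Whiskey.
That contradicts the constraint that Project Whiskey must precede Task Papa.

No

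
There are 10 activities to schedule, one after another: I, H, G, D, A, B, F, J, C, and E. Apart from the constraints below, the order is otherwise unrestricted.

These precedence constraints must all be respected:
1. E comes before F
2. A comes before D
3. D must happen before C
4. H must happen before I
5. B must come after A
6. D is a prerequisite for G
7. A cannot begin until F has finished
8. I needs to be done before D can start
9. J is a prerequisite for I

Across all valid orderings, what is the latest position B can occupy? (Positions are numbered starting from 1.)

10

B has no required successors, so nothing stops it from going last (position 10).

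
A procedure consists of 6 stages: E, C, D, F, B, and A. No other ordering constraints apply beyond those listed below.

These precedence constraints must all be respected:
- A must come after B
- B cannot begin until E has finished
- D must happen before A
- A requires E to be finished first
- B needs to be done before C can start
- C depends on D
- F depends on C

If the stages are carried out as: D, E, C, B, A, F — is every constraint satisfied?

In the proposed order, C appears before B.
But one of the constraints requires B before C, so this ordering violates it.

No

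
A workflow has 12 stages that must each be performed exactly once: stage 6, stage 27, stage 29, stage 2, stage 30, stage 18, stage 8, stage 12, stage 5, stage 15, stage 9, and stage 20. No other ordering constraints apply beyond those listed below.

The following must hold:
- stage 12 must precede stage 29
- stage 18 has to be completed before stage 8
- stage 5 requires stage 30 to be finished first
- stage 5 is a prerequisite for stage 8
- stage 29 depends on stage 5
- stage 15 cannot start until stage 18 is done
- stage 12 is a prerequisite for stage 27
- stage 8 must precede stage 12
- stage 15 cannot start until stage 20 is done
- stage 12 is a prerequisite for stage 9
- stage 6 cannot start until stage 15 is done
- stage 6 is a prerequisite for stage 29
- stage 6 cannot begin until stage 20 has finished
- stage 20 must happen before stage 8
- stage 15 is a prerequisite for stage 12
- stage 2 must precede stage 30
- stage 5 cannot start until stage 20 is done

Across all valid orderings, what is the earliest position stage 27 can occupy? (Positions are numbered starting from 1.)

9

The stages that are forced before stage 27, directly or transitively, are stage 2, stage 30, stage 18, stage 8, stage 12, stage 5, stage 15, stage 20. That's 8 stages.
So at minimum 8 stages come before stage 27, putting stage 27 no earlier than position 9. That position is achievable by scheduling exactly those predecessors first.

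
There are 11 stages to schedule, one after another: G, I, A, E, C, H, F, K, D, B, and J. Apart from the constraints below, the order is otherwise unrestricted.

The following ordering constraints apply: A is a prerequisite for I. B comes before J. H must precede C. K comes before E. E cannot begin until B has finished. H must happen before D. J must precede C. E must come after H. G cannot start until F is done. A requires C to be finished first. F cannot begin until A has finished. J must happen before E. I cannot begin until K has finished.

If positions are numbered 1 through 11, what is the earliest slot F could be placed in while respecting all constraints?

The stages that are forced before F, directly or transitively, are A, C, H, B, J. That's 5 stages.
So at minimum 5 stages come before F, putting F no earlier than position 6. That position is achievable by scheduling exactly those predecessors first.

6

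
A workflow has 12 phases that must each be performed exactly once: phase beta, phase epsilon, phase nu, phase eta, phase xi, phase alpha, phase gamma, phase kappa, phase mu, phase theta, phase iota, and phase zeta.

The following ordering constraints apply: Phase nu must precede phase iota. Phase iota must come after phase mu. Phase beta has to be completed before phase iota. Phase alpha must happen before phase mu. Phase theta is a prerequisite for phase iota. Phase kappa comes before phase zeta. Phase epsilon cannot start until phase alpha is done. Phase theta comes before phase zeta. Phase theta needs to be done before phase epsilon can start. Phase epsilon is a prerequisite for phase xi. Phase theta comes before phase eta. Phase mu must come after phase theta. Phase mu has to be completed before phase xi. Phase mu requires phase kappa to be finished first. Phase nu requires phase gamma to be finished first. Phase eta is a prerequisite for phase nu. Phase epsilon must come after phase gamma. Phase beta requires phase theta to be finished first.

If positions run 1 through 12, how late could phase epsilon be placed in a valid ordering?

11

Following the constraints forward from phase epsilon, its only required successor is phase xi.
So at least 1 phase follows phase epsilon, putting phase epsilon no later than position 11. That position is achievable by scheduling everything else first.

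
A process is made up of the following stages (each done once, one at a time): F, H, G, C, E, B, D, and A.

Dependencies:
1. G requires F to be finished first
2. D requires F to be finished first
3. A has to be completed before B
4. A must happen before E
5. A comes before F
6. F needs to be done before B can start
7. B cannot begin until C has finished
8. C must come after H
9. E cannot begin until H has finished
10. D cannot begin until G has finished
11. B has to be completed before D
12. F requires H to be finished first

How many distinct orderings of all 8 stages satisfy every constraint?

2 stages have no prerequisites (H, A), so any of them could come first.
Counting all ways to extend the partial order to a total order gives 70.

70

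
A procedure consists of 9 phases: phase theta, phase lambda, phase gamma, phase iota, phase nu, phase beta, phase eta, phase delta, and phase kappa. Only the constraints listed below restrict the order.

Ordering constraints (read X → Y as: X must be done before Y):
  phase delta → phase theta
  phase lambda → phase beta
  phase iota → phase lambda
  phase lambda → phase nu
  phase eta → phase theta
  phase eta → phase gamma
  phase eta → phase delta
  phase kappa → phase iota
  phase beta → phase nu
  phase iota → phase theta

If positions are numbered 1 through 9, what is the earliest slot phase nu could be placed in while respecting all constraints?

5

Working backwards through the constraints from phase nu, its full set of required predecessors is phase lambda, phase iota, phase beta, phase kappa — 4 of them.
So at minimum 4 phases come before phase nu, putting phase nu no earlier than position 5. That position is achievable by scheduling exactly those predecessors first.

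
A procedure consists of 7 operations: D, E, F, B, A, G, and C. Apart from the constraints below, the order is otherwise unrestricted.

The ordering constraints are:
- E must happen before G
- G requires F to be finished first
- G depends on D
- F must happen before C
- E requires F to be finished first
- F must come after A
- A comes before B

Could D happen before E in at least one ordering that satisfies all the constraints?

Yes

No chain of constraints runs from E to D, so E is not required to come first.
So a valid ordering placing D earlier than E exists.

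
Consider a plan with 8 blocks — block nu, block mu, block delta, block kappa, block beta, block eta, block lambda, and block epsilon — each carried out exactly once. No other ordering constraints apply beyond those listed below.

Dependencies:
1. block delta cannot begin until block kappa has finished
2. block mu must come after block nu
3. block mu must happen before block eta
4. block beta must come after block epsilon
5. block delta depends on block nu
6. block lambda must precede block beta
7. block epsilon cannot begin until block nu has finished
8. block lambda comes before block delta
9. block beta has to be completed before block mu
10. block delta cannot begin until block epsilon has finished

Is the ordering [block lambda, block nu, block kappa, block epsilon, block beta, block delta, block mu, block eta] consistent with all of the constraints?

Every stated constraint is respected: block lambda sits at position 1, ahead of block delta at position 6, and each of the other listed pairs likewise has the predecessor earlier in the sequence.

Yes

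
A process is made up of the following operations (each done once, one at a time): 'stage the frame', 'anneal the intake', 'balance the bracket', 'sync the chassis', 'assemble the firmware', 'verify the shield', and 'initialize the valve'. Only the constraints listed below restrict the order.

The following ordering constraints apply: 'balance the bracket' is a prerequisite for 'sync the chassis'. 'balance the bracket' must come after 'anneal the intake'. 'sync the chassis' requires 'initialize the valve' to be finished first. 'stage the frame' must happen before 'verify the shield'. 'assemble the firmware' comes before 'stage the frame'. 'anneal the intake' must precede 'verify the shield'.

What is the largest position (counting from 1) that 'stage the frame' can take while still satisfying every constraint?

6

The only operation forced after 'stage the frame' (directly or by a chain) is 'verify the shield'.
So at least 1 operation follows 'stage the frame', putting 'stage the frame' no later than position 6. That position is achievable by scheduling everything else first.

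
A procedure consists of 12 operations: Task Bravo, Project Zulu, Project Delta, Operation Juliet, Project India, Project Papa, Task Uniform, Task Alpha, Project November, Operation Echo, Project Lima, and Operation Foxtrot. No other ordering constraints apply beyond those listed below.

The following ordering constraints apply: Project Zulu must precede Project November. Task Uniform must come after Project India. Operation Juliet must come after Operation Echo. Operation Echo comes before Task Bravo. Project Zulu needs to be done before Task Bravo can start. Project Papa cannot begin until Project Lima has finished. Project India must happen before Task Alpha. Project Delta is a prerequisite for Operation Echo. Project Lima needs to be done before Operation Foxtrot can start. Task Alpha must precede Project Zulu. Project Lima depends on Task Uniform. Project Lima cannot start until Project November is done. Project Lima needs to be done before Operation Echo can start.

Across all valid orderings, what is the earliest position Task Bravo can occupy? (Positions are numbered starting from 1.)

9

Working backwards through the constraints from Task Bravo, its full set of required predecessors is Project Zulu, Project Delta, Project India, Task Uniform, Task Alpha, Project November, Operation Echo, Project Lima — 8 of them.
With 8 mandatory predecessors, the earliest Task Bravo can sit is position 8+1 = 9, and placing just those 8 first achieves it.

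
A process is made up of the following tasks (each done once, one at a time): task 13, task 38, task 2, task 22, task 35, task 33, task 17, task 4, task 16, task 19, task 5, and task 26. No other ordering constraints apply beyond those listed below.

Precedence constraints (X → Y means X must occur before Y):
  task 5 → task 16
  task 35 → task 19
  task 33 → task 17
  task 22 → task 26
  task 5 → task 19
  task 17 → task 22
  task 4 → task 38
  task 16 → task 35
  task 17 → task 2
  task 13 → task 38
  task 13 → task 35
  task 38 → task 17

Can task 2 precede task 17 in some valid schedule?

Following task 17 → task 2, task 17 must precede task 2 in every valid ordering.
Hence task 2 can never be scheduled before task 17.

No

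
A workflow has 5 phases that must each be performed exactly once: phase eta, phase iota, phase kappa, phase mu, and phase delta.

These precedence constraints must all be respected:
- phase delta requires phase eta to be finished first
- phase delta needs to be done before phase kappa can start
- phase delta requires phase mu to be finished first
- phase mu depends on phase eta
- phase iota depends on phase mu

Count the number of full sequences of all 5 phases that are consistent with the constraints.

3

Phase eta is the only phase with nothing required before it, so every ordering starts there.
Systematically extending each partial ordering one phase at a time and counting, there are 3 complete orderings.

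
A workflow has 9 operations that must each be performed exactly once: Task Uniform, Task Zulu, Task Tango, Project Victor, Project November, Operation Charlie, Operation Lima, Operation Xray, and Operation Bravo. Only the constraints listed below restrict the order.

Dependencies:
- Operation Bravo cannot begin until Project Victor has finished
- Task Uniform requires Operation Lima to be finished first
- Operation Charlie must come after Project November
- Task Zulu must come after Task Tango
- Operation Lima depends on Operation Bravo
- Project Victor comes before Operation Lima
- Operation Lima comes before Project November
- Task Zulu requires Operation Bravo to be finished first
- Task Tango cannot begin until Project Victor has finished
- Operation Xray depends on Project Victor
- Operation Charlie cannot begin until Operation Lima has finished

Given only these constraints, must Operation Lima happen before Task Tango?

No

Operation Lima and Task Tango are not related by any chain of constraints.
There exist valid orderings with Task Tango before Operation Lima, so Operation Lima is not required to come first.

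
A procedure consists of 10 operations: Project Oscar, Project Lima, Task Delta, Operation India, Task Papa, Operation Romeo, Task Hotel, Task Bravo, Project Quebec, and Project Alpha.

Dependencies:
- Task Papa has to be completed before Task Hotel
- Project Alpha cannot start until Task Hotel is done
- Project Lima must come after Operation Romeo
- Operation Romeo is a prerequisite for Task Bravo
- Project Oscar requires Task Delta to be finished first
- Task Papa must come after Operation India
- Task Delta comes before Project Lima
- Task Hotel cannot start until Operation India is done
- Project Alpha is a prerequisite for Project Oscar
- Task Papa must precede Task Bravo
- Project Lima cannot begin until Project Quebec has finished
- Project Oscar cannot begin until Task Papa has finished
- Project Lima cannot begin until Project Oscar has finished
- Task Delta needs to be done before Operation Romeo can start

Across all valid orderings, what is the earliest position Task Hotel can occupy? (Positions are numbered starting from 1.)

3

Working backwards through the constraints from Task Hotel, its full set of required predecessors is Operation India, Task Papa — 2 of them.
So at minimum 2 operations come before Task Hotel, putting Task Hotel no earlier than position 3. That position is achievable by scheduling exactly those predecessors first.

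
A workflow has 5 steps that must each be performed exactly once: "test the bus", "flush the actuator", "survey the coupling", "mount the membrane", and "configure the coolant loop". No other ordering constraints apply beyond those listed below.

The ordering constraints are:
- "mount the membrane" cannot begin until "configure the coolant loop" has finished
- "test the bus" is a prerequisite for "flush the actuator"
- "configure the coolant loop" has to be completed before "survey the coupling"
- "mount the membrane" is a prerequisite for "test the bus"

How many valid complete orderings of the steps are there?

4

"configure the coolant loop" is the only step with nothing required before it, so every ordering starts there.
Enumerating by repeatedly choosing an available step (one whose prerequisites are all placed) gives 4 distinct complete orderings.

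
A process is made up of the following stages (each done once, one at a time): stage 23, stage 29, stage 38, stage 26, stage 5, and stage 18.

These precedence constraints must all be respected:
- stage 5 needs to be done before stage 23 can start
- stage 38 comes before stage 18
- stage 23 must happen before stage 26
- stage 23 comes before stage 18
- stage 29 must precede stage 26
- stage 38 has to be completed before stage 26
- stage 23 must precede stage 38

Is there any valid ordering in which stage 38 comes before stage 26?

Yes

The constraints force stage 38 before stage 26, so yes — every valid ordering has stage 38 earlier.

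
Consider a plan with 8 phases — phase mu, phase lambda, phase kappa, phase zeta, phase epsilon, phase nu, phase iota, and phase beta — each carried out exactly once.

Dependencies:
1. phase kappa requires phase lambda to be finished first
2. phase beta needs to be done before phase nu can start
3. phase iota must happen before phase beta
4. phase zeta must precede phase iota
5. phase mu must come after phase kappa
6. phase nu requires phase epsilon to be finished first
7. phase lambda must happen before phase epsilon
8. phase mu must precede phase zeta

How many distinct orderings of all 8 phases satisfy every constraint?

6

Phase lambda is the only phase with nothing required before it, so every ordering starts there.
Systematically extending each partial ordering one phase at a time and counting, there are 6 complete orderings.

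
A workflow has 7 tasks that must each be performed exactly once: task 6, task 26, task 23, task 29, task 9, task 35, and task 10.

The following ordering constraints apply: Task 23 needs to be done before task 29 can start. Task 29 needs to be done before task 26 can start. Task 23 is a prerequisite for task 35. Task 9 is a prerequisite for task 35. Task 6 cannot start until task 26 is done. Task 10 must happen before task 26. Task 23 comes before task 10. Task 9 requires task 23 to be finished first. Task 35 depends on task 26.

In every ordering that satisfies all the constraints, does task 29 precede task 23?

There is a chain task 23 → task 29, which puts task 23 before task 29.
So task 29 does not have to come before task 23 — it cannot.

No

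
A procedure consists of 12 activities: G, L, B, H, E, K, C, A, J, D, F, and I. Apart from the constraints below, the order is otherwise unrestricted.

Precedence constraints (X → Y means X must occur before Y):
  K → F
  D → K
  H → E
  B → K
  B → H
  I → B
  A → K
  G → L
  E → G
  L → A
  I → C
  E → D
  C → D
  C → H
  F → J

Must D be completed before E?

In fact the dependencies run the other way: E → D.
So D does not have to come before E — it cannot.

No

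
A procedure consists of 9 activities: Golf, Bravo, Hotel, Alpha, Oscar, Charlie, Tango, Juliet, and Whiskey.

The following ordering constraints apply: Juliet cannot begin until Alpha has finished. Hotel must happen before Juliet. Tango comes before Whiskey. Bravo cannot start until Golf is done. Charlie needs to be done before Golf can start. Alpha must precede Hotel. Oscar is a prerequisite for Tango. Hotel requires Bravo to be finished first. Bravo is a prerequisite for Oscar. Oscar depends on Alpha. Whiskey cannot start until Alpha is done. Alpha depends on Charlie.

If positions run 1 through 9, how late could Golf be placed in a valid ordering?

Following every chain forward from Golf, the activities that must come later are Bravo, Hotel, Oscar, Tango, Juliet, Whiskey — 6 of them.
So at least 6 activities follow Golf, putting Golf no later than position 3. That position is achievable by scheduling everything else first.

3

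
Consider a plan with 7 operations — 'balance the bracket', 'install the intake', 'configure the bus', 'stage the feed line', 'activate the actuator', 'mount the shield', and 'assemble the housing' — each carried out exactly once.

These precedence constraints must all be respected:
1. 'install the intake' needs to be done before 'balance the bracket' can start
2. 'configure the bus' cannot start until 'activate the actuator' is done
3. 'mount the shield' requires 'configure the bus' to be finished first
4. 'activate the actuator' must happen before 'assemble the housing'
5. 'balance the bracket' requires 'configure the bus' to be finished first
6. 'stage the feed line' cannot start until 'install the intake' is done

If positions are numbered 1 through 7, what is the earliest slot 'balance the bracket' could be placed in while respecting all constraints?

4

Every operation that must precede 'balance the bracket' has to come before it. Tracing all chains that end at 'balance the bracket', those operations are: 'install the intake', 'configure the bus', 'activate the actuator' — 3 in total.
With 3 mandatory predecessors, the earliest 'balance the bracket' can sit is position 3+1 = 4, and placing just those 3 first achieves it.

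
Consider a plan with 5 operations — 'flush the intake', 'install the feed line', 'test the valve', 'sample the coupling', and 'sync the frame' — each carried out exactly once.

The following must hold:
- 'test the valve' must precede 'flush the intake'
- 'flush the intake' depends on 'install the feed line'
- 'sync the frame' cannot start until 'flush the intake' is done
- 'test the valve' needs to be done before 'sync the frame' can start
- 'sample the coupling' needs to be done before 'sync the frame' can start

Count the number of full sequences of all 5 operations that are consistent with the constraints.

8

The operations with no prerequisites are 'install the feed line', 'test the valve', 'sample the coupling'; any of them can be placed first.
Counting all ways to extend the partial order to a total order gives 8.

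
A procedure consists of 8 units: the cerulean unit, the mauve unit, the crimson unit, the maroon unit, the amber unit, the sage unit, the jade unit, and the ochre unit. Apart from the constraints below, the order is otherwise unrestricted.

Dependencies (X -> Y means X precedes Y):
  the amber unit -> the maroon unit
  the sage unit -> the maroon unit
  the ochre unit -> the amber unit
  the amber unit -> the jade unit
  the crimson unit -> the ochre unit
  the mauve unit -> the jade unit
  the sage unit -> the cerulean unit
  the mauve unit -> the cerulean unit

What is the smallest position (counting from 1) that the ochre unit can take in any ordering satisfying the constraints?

The only unit forced before the ochre unit (directly or transitively) is the crimson unit.
So at minimum 1 unit comes before the ochre unit, putting the ochre unit no earlier than position 2. That position is achievable by scheduling exactly that predecessor first.

2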